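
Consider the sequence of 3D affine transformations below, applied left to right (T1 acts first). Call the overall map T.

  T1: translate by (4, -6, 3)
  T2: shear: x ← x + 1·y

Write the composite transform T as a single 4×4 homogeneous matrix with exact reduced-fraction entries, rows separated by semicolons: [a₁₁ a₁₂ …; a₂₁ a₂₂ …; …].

T1 = [1 0 0 4; 0 1 0 -6; 0 0 1 3; 0 0 0 1]
T2·T1 = [1 1 0 -2; 0 1 0 -6; 0 0 1 3; 0 0 0 1]

T = [1 1 0 -2; 0 1 0 -6; 0 0 1 3; 0 0 0 1]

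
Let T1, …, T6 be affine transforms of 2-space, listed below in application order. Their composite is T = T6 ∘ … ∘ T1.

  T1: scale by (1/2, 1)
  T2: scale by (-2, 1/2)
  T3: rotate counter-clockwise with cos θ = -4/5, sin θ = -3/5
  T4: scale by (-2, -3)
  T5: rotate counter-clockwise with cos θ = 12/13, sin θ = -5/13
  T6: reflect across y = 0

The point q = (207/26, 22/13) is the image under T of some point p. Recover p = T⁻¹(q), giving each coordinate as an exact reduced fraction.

p = (-7/2, -4)

T1 = [1/2 0 0; 0 1 0; 0 0 1]
T2·T1 = [-1 0 0; 0 1/2 0; 0 0 1]
T3·…·T1 = [4/5 3/10 0; 3/5 -2/5 0; 0 0 1]
T4·…·T1 = [-8/5 -3/5 0; -9/5 6/5 0; 0 0 1]
T5·…·T1 = [-141/65 -6/65 0; -68/65 87/65 0; 0 0 1]
T6·…·T1 = [-141/65 -6/65 0; 68/65 -87/65 0; 0 0 1]
det M = 3; M⁻¹ = [-29/65 2/65 0; -68/195 -47/65 0; 0 0 1]
M⁻¹ · (207/26, 22/13)ᵀ = (-7/2, -4)ᵀ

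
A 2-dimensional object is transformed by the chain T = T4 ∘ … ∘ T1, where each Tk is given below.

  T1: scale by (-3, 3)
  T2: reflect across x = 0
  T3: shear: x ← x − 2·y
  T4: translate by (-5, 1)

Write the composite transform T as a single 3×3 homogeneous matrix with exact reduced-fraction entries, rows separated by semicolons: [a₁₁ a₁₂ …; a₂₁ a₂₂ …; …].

T1 = [-3 0 0; 0 3 0; 0 0 1]
T2·T1 = [3 0 0; 0 3 0; 0 0 1]
T3·…·T1 = [3 -6 0; 0 3 0; 0 0 1]
T4·…·T1 = [3 -6 -5; 0 3 1; 0 0 1]

T = [3 -6 -5; 0 3 1; 0 0 1]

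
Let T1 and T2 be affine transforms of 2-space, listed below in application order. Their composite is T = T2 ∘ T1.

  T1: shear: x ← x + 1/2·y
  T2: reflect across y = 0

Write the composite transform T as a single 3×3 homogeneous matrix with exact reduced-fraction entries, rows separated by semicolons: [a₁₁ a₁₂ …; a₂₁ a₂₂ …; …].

T = [1 1/2 0; 0 -1 0; 0 0 1]

T1 = [1 1/2 0; 0 1 0; 0 0 1]
T2·T1 = [1 1/2 0; 0 -1 0; 0 0 1]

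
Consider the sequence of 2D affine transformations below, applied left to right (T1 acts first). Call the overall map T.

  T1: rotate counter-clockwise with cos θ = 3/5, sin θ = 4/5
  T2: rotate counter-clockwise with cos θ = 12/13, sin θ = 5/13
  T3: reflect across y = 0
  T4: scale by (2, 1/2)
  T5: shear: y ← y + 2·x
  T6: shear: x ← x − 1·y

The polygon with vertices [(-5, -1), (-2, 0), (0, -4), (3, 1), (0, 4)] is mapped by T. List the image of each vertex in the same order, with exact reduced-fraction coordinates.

image vertices: (-263/130, 3/2), (1/65, -1), (-536/65, 16), (53/26, -5/2), (536/65, -16)

T1 rotate counter-clockwise with cos θ = 3/5, sin θ = 4/5: (-5, -1) → (-11/5, -23/5); (-2, 0) → (-6/5, -8/5); (0, -4) → (16/5, -12/5); (3, 1) → (1, 3); (0, 4) → (-16/5, 12/5)
T2 rotate counter-clockwise with cos θ = 12/13, sin θ = 5/13: (-11/5, -23/5) → (-17/65, -331/65); (-6/5, -8/5) → (-32/65, -126/65); (16/5, -12/5) → (252/65, -64/65); (1, 3) → (-3/13, 41/13); (-16/5, 12/5) → (-252/65, 64/65)
T3 reflect across y = 0: (-17/65, -331/65) → (-17/65, 331/65); (-32/65, -126/65) → (-32/65, 126/65); (252/65, -64/65) → (252/65, 64/65); (-3/13, 41/13) → (-3/13, -41/13); (-252/65, 64/65) → (-252/65, -64/65)
T4 scale by (2, 1/2): (-17/65, 331/65) → (-34/65, 331/130); (-32/65, 126/65) → (-64/65, 63/65); (252/65, 64/65) → (504/65, 32/65); (-3/13, -41/13) → (-6/13, -41/26); (-252/65, -64/65) → (-504/65, -32/65)
T5 shear: y ← y + 2·x: (-34/65, 331/130) → (-34/65, 3/2); (-64/65, 63/65) → (-64/65, -1); (504/65, 32/65) → (504/65, 16); (-6/13, -41/26) → (-6/13, -5/2); (-504/65, -32/65) → (-504/65, -16)
T6 shear: x ← x − 1·y: (-34/65, 3/2) → (-263/130, 3/2); (-64/65, -1) → (1/65, -1); (504/65, 16) → (-536/65, 16); (-6/13, -5/2) → (53/26, -5/2); (-504/65, -16) → (536/65, -16)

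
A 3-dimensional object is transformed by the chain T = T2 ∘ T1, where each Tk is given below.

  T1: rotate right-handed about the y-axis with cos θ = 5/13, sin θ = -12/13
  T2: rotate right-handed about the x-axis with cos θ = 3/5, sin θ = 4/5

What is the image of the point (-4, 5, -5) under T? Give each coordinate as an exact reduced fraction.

T(p) = (40/13, 487/65, 41/65)

T1 rotate right-handed about the y-axis with cos θ = 5/13, sin θ = -12/13: (-4, 5, -5) → (40/13, 5, -73/13)
T2 rotate right-handed about the x-axis with cos θ = 3/5, sin θ = 4/5: (40/13, 5, -73/13) → (40/13, 487/65, 41/65)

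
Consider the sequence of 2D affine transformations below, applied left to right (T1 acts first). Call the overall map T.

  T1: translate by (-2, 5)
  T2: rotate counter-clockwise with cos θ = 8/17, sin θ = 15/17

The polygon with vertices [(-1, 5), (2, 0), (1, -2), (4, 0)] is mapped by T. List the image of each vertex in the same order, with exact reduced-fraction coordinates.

image vertices: (-174/17, 35/17), (-75/17, 40/17), (-53/17, 9/17), (-59/17, 70/17)

T1 translate by (-2, 5): (-1, 5) → (-3, 10); (2, 0) → (0, 5); (1, -2) → (-1, 3); (4, 0) → (2, 5)
T2 rotate counter-clockwise with cos θ = 8/17, sin θ = 15/17: (-3, 10) → (-174/17, 35/17); (0, 5) → (-75/17, 40/17); (-1, 3) → (-53/17, 9/17); (2, 5) → (-59/17, 70/17)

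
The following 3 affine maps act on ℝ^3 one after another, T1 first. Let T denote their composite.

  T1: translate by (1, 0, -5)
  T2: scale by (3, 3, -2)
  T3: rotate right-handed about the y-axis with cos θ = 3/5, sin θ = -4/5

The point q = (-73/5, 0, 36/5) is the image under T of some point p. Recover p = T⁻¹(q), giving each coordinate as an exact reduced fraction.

p = (-2, 0, -3)

T1 = [1 0 0 1; 0 1 0 0; 0 0 1 -5; 0 0 0 1]
T2·T1 = [3 0 0 3; 0 3 0 0; 0 0 -2 10; 0 0 0 1]
T3·…·T1 = [9/5 0 8/5 -31/5; 0 3 0 0; 12/5 0 -6/5 42/5; 0 0 0 1]
det M = -18; M⁻¹ = [1/5 0 4/15 -1; 0 1/3 0 0; 2/5 0 -3/10 5; 0 0 0 1]
M⁻¹ · (-73/5, 0, 36/5)ᵀ = (-2, 0, -3)ᵀ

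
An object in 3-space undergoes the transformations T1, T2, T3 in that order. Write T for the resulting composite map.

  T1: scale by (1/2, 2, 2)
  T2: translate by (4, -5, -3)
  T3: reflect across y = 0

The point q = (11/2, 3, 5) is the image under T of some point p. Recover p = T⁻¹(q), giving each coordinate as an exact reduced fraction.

p = (3, 1, 4)

T1 = [1/2 0 0 0; 0 2 0 0; 0 0 2 0; 0 0 0 1]
T2·T1 = [1/2 0 0 4; 0 2 0 -5; 0 0 2 -3; 0 0 0 1]
T3·…·T1 = [1/2 0 0 4; 0 -2 0 5; 0 0 2 -3; 0 0 0 1]
det M = -2; M⁻¹ = [2 0 0 -8; 0 -1/2 0 5/2; 0 0 1/2 3/2; 0 0 0 1]
M⁻¹ · (11/2, 3, 5)ᵀ = (3, 1, 4)ᵀ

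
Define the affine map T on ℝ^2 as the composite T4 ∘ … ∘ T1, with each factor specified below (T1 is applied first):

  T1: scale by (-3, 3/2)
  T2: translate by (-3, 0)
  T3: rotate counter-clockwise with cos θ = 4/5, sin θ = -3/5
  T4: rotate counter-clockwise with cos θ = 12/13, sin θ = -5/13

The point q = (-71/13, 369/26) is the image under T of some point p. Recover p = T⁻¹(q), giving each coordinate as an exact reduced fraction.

T1 = [-3 0 0; 0 3/2 0; 0 0 1]
T2·T1 = [-3 0 -3; 0 3/2 0; 0 0 1]
T3·…·T1 = [-12/5 9/10 -12/5; 9/5 6/5 9/5; 0 0 1]
T4·…·T1 = [-99/65 84/65 -99/65; 168/65 99/130 168/65; 0 0 1]
det M = -9/2; M⁻¹ = [-11/65 56/195 -1; 112/195 22/65 0; 0 0 1]
M⁻¹ · (-71/13, 369/26)ᵀ = (4, 5/3)ᵀ

p = (4, 5/3)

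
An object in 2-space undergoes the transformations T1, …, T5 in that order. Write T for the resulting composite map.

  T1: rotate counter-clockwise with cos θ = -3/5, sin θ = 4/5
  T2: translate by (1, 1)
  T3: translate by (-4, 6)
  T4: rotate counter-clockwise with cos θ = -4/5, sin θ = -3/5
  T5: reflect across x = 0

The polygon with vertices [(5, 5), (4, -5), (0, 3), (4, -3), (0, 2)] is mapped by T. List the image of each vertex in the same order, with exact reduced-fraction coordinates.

T1 rotate counter-clockwise with cos θ = -3/5, sin θ = 4/5: (5, 5) → (-7, 1); (4, -5) → (8/5, 31/5); (0, 3) → (-12/5, -9/5); (4, -3) → (0, 5); (0, 2) → (-8/5, -6/5)
T2 translate by (1, 1): (-7, 1) → (-6, 2); (8/5, 31/5) → (13/5, 36/5); (-12/5, -9/5) → (-7/5, -4/5); (0, 5) → (1, 6); (-8/5, -6/5) → (-3/5, -1/5)
T3 translate by (-4, 6): (-6, 2) → (-10, 8); (13/5, 36/5) → (-7/5, 66/5); (-7/5, -4/5) → (-27/5, 26/5); (1, 6) → (-3, 12); (-3/5, -1/5) → (-23/5, 29/5)
T4 rotate counter-clockwise with cos θ = -4/5, sin θ = -3/5: (-10, 8) → (64/5, -2/5); (-7/5, 66/5) → (226/25, -243/25); (-27/5, 26/5) → (186/25, -23/25); (-3, 12) → (48/5, -39/5); (-23/5, 29/5) → (179/25, -47/25)
T5 reflect across x = 0: (64/5, -2/5) → (-64/5, -2/5); (226/25, -243/25) → (-226/25, -243/25); (186/25, -23/25) → (-186/25, -23/25); (48/5, -39/5) → (-48/5, -39/5); (179/25, -47/25) → (-179/25, -47/25)

image vertices: (-64/5, -2/5), (-226/25, -243/25), (-186/25, -23/25), (-48/5, -39/5), (-179/25, -47/25)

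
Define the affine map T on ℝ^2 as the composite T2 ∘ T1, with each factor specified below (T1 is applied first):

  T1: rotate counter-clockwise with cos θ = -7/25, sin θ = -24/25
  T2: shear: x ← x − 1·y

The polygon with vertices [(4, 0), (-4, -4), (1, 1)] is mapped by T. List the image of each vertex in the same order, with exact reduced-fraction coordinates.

T1 rotate counter-clockwise with cos θ = -7/25, sin θ = -24/25: (4, 0) → (-28/25, -96/25); (-4, -4) → (-68/25, 124/25); (1, 1) → (17/25, -31/25)
T2 shear: x ← x − 1·y: (-28/25, -96/25) → (68/25, -96/25); (-68/25, 124/25) → (-192/25, 124/25); (17/25, -31/25) → (48/25, -31/25)

image vertices: (68/25, -96/25), (-192/25, 124/25), (48/25, -31/25)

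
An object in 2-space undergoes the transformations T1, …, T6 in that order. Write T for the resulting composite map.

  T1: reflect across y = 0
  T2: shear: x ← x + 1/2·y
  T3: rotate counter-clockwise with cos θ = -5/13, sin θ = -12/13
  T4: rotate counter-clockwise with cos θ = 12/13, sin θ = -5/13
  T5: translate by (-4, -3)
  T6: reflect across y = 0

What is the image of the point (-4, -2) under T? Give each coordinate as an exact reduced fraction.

T(p) = (-6/13, 30/13)

T1 reflect across y = 0: (-4, -2) → (-4, 2)
T2 shear: x ← x + 1/2·y: (-4, 2) → (-3, 2)
T3 rotate counter-clockwise with cos θ = -5/13, sin θ = -12/13: (-3, 2) → (3, 2)
T4 rotate counter-clockwise with cos θ = 12/13, sin θ = -5/13: (3, 2) → (46/13, 9/13)
T5 translate by (-4, -3): (46/13, 9/13) → (-6/13, -30/13)
T6 reflect across y = 0: (-6/13, -30/13) → (-6/13, 30/13)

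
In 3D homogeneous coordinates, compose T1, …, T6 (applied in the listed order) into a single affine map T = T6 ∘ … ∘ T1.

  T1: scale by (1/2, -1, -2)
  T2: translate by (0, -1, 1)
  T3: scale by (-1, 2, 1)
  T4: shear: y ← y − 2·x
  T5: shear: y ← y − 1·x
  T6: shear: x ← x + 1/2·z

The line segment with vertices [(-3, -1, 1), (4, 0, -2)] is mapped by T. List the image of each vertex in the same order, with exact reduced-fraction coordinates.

T1 scale by (1/2, -1, -2): (-3, -1, 1) → (-3/2, 1, -2); (4, 0, -2) → (2, 0, 4)
T2 translate by (0, -1, 1): (-3/2, 1, -2) → (-3/2, 0, -1); (2, 0, 4) → (2, -1, 5)
T3 scale by (-1, 2, 1): (-3/2, 0, -1) → (3/2, 0, -1); (2, -1, 5) → (-2, -2, 5)
T4 shear: y ← y − 2·x: (3/2, 0, -1) → (3/2, -3, -1); (-2, -2, 5) → (-2, 2, 5)
T5 shear: y ← y − 1·x: (3/2, -3, -1) → (3/2, -9/2, -1); (-2, 2, 5) → (-2, 4, 5)
T6 shear: x ← x + 1/2·z: (3/2, -9/2, -1) → (1, -9/2, -1); (-2, 4, 5) → (1/2, 4, 5)

image vertices: (1, -9/2, -1), (1/2, 4, 5)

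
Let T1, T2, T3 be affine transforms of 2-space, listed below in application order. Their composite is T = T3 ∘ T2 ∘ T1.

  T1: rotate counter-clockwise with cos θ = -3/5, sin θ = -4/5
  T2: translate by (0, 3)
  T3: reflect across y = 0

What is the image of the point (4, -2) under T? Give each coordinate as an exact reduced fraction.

T(p) = (-4, -1)

T1 rotate counter-clockwise with cos θ = -3/5, sin θ = -4/5: (4, -2) → (-4, -2)
T2 translate by (0, 3): (-4, -2) → (-4, 1)
T3 reflect across y = 0: (-4, 1) → (-4, -1)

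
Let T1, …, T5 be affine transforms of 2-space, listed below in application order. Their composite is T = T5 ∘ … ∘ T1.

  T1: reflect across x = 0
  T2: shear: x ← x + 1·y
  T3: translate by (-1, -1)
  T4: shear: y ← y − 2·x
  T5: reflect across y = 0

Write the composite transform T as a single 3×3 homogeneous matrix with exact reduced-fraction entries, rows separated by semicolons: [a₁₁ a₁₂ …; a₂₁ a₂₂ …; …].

T1 = [-1 0 0; 0 1 0; 0 0 1]
T2·T1 = [-1 1 0; 0 1 0; 0 0 1]
T3·…·T1 = [-1 1 -1; 0 1 -1; 0 0 1]
T4·…·T1 = [-1 1 -1; 2 -1 1; 0 0 1]
T5·…·T1 = [-1 1 -1; -2 1 -1; 0 0 1]

T = [-1 1 -1; -2 1 -1; 0 0 1]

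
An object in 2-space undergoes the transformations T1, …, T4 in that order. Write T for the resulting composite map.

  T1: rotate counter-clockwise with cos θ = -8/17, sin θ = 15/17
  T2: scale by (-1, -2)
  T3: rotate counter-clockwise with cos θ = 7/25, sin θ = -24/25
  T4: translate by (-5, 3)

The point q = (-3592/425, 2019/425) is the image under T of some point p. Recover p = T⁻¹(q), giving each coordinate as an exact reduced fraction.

p = (0, -3)

T1 = [-8/17 -15/17 0; 15/17 -8/17 0; 0 0 1]
T2·T1 = [8/17 15/17 0; -30/17 16/17 0; 0 0 1]
T3·…·T1 = [-664/425 489/425 0; -402/425 -248/425 0; 0 0 1]
T4·…·T1 = [-664/425 489/425 -5; -402/425 -248/425 3; 0 0 1]
det M = 2; M⁻¹ = [-124/425 -489/850 227/850; 201/425 -332/425 2001/425; 0 0 1]
M⁻¹ · (-3592/425, 2019/425)ᵀ = (0, -3)ᵀ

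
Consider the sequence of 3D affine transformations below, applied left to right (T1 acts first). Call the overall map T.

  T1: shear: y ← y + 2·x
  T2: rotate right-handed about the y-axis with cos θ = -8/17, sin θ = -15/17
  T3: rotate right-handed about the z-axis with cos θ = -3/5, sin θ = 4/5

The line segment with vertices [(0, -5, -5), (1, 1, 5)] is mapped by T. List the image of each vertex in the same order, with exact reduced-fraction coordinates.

T1 shear: y ← y + 2·x: (0, -5, -5) → (0, -5, -5); (1, 1, 5) → (1, 3, 5)
T2 rotate right-handed about the y-axis with cos θ = -8/17, sin θ = -15/17: (0, -5, -5) → (75/17, -5, 40/17); (1, 3, 5) → (-83/17, 3, -25/17)
T3 rotate right-handed about the z-axis with cos θ = -3/5, sin θ = 4/5: (75/17, -5, 40/17) → (23/17, 111/17, 40/17); (-83/17, 3, -25/17) → (9/17, -97/17, -25/17)

image vertices: (23/17, 111/17, 40/17), (9/17, -97/17, -25/17)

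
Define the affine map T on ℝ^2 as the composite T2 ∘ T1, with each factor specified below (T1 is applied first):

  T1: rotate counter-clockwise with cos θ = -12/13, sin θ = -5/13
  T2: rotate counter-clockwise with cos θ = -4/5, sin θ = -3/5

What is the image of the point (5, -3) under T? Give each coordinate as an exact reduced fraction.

T(p) = (333/65, 181/65)

T1 rotate counter-clockwise with cos θ = -12/13, sin θ = -5/13: (5, -3) → (-75/13, 11/13)
T2 rotate counter-clockwise with cos θ = -4/5, sin θ = -3/5: (-75/13, 11/13) → (333/65, 181/65)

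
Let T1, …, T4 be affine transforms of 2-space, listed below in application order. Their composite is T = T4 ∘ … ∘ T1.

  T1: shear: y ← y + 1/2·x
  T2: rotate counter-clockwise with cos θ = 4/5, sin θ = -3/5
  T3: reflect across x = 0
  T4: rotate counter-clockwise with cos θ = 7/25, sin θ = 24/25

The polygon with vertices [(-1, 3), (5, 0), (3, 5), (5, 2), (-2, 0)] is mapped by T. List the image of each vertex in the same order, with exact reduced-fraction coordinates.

T1 shear: y ← y + 1/2·x: (-1, 3) → (-1, 5/2); (5, 0) → (5, 5/2); (3, 5) → (3, 13/2); (5, 2) → (5, 9/2); (-2, 0) → (-2, -1)
T2 rotate counter-clockwise with cos θ = 4/5, sin θ = -3/5: (-1, 5/2) → (7/10, 13/5); (5, 5/2) → (11/2, -1); (3, 13/2) → (63/10, 17/5); (5, 9/2) → (67/10, 3/5); (-2, -1) → (-11/5, 2/5)
T3 reflect across x = 0: (7/10, 13/5) → (-7/10, 13/5); (11/2, -1) → (-11/2, -1); (63/10, 17/5) → (-63/10, 17/5); (67/10, 3/5) → (-67/10, 3/5); (-11/5, 2/5) → (11/5, 2/5)
T4 rotate counter-clockwise with cos θ = 7/25, sin θ = 24/25: (-7/10, 13/5) → (-673/250, 7/125); (-11/2, -1) → (-29/50, -139/25); (-63/10, 17/5) → (-1257/250, -637/125); (-67/10, 3/5) → (-613/250, -783/125); (11/5, 2/5) → (29/125, 278/125)

image vertices: (-673/250, 7/125), (-29/50, -139/25), (-1257/250, -637/125), (-613/250, -783/125), (29/125, 278/125)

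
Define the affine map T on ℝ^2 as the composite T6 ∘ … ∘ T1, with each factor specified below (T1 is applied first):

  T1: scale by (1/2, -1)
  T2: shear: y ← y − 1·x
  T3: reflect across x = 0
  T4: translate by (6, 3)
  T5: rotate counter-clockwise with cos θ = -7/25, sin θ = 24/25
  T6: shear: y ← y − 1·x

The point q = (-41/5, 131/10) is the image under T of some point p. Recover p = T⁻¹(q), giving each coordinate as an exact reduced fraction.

T1 = [1/2 0 0; 0 -1 0; 0 0 1]
T2·T1 = [1/2 0 0; -1/2 -1 0; 0 0 1]
T3·…·T1 = [-1/2 0 0; -1/2 -1 0; 0 0 1]
T4·…·T1 = [-1/2 0 6; -1/2 -1 3; 0 0 1]
T5·…·T1 = [31/50 24/25 -114/25; -17/50 7/25 123/25; 0 0 1]
T6·…·T1 = [31/50 24/25 -114/25; -24/25 -17/25 237/25; 0 0 1]
det M = 1/2; M⁻¹ = [-34/25 -48/25 12; 48/25 31/25 -3; 0 0 1]
M⁻¹ · (-41/5, 131/10)ᵀ = (-2, -5/2)ᵀ

p = (-2, -5/2)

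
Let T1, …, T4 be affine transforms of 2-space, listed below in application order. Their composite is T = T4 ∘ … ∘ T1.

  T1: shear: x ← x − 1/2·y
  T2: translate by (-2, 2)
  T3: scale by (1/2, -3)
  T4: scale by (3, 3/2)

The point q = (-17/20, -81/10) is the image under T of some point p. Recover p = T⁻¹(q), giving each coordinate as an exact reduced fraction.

p = (4/3, -1/5)

T1 = [1 -1/2 0; 0 1 0; 0 0 1]
T2·T1 = [1 -1/2 -2; 0 1 2; 0 0 1]
T3·…·T1 = [1/2 -1/4 -1; 0 -3 -6; 0 0 1]
T4·…·T1 = [3/2 -3/4 -3; 0 -9/2 -9; 0 0 1]
det M = -27/4; M⁻¹ = [2/3 -1/9 1; 0 -2/9 -2; 0 0 1]
M⁻¹ · (-17/20, -81/10)ᵀ = (4/3, -1/5)ᵀ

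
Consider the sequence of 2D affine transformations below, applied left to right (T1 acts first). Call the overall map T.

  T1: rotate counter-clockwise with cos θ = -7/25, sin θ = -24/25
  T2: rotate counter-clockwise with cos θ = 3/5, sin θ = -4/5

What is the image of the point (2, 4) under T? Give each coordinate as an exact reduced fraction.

T1 rotate counter-clockwise with cos θ = -7/25, sin θ = -24/25: (2, 4) → (82/25, -76/25)
T2 rotate counter-clockwise with cos θ = 3/5, sin θ = -4/5: (82/25, -76/25) → (-58/125, -556/125)

T(p) = (-58/125, -556/125)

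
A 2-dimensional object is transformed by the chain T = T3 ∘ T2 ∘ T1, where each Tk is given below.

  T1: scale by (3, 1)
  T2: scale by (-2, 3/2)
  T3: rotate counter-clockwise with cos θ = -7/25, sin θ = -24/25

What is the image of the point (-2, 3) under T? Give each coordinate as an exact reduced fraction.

T(p) = (24/25, -639/50)

T1 scale by (3, 1): (-2, 3) → (-6, 3)
T2 scale by (-2, 3/2): (-6, 3) → (12, 9/2)
T3 rotate counter-clockwise with cos θ = -7/25, sin θ = -24/25: (12, 9/2) → (24/25, -639/50)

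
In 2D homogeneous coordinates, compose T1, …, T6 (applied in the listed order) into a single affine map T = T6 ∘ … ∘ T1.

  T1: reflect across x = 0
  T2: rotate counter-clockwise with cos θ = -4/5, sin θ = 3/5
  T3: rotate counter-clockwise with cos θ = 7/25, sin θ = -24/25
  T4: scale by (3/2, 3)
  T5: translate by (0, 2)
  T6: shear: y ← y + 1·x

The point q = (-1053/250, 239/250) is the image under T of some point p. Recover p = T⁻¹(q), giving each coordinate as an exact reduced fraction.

T1 = [-1 0 0; 0 1 0; 0 0 1]
T2·T1 = [4/5 -3/5 0; -3/5 -4/5 0; 0 0 1]
T3·…·T1 = [-44/125 -117/125 0; -117/125 44/125 0; 0 0 1]
T4·…·T1 = [-66/125 -351/250 0; -351/125 132/125 0; 0 0 1]
T5·…·T1 = [-66/125 -351/250 0; -351/125 132/125 2; 0 0 1]
T6·…·T1 = [-66/125 -351/250 0; -417/125 -87/250 2; 0 0 1]
det M = -9/2; M⁻¹ = [29/375 -39/125 78/125; -278/375 44/375 -88/375; 0 0 1]
M⁻¹ · (-1053/250, 239/250)ᵀ = (0, 3)ᵀ

p = (0, 3)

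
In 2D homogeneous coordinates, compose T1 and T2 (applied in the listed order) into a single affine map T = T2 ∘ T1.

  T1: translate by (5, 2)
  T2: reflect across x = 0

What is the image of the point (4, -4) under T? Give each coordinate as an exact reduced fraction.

T(p) = (-9, -2)

T1 translate by (5, 2): (4, -4) → (9, -2)
T2 reflect across x = 0: (9, -2) → (-9, -2)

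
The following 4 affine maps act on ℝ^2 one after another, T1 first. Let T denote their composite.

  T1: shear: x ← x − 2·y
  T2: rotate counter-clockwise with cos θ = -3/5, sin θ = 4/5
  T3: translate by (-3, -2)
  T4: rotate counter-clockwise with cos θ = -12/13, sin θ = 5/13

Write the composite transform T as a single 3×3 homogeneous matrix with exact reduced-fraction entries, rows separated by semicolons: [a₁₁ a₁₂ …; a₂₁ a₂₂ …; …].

T1 = [1 -2 0; 0 1 0; 0 0 1]
T2·T1 = [-3/5 2/5 0; 4/5 -11/5 0; 0 0 1]
T3·…·T1 = [-3/5 2/5 -3; 4/5 -11/5 -2; 0 0 1]
T4·…·T1 = [16/65 31/65 46/13; -63/65 142/65 9/13; 0 0 1]

T = [16/65 31/65 46/13; -63/65 142/65 9/13; 0 0 1]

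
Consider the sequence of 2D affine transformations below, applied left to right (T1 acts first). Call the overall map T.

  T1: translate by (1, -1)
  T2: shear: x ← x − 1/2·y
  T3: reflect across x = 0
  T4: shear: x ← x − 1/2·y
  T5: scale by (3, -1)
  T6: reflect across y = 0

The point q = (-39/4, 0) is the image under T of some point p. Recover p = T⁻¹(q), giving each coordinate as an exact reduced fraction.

p = (9/4, 1)

T1 = [1 0 1; 0 1 -1; 0 0 1]
T2·T1 = [1 -1/2 3/2; 0 1 -1; 0 0 1]
T3·…·T1 = [-1 1/2 -3/2; 0 1 -1; 0 0 1]
T4·…·T1 = [-1 0 -1; 0 1 -1; 0 0 1]
T5·…·T1 = [-3 0 -3; 0 -1 1; 0 0 1]
T6·…·T1 = [-3 0 -3; 0 1 -1; 0 0 1]
det M = -3; M⁻¹ = [-1/3 0 -1; 0 1 1; 0 0 1]
M⁻¹ · (-39/4, 0)ᵀ = (9/4, 1)ᵀ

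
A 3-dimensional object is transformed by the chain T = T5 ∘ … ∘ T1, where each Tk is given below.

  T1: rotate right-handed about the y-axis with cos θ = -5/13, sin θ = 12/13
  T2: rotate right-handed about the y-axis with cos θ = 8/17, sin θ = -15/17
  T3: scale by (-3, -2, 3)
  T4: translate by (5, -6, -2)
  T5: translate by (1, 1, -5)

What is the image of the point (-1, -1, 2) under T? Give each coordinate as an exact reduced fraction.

T(p) = (720/221, -3, -194/221)

T1 rotate right-handed about the y-axis with cos θ = -5/13, sin θ = 12/13: (-1, -1, 2) → (29/13, -1, 2/13)
T2 rotate right-handed about the y-axis with cos θ = 8/17, sin θ = -15/17: (29/13, -1, 2/13) → (202/221, -1, 451/221)
T3 scale by (-3, -2, 3): (202/221, -1, 451/221) → (-606/221, 2, 1353/221)
T4 translate by (5, -6, -2): (-606/221, 2, 1353/221) → (499/221, -4, 911/221)
T5 translate by (1, 1, -5): (499/221, -4, 911/221) → (720/221, -3, -194/221)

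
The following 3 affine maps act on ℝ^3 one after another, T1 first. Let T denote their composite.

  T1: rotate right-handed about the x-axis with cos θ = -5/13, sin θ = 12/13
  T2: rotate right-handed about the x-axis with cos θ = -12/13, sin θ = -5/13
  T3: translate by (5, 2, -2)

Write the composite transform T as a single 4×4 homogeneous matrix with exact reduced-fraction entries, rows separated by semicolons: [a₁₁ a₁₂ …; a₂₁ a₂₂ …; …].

T1 = [1 0 0 0; 0 -5/13 -12/13 0; 0 12/13 -5/13 0; 0 0 0 1]
T2·T1 = [1 0 0 0; 0 120/169 119/169 0; 0 -119/169 120/169 0; 0 0 0 1]
T3·…·T1 = [1 0 0 5; 0 120/169 119/169 2; 0 -119/169 120/169 -2; 0 0 0 1]

T = [1 0 0 5; 0 120/169 119/169 2; 0 -119/169 120/169 -2; 0 0 0 1]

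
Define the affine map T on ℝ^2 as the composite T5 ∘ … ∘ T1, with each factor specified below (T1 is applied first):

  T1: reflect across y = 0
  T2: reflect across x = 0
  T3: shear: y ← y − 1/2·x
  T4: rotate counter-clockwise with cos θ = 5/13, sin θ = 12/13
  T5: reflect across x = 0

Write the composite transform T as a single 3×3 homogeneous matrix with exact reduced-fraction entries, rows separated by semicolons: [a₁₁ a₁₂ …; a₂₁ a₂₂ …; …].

T1 = [1 0 0; 0 -1 0; 0 0 1]
T2·T1 = [-1 0 0; 0 -1 0; 0 0 1]
T3·…·T1 = [-1 0 0; 1/2 -1 0; 0 0 1]
T4·…·T1 = [-11/13 12/13 0; -19/26 -5/13 0; 0 0 1]
T5·…·T1 = [11/13 -12/13 0; -19/26 -5/13 0; 0 0 1]

T = [11/13 -12/13 0; -19/26 -5/13 0; 0 0 1]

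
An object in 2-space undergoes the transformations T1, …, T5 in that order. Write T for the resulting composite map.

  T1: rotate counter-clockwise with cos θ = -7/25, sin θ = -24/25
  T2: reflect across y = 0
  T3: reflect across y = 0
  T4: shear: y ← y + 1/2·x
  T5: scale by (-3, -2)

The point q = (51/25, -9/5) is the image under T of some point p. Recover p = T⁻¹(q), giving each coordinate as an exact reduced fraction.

p = (-1, -1)

T1 = [-7/25 24/25 0; -24/25 -7/25 0; 0 0 1]
T2·T1 = [-7/25 24/25 0; 24/25 7/25 0; 0 0 1]
T3·…·T1 = [-7/25 24/25 0; -24/25 -7/25 0; 0 0 1]
T4·…·T1 = [-7/25 24/25 0; -11/10 1/5 0; 0 0 1]
T5·…·T1 = [21/25 -72/25 0; 11/5 -2/5 0; 0 0 1]
det M = 6; M⁻¹ = [-1/15 12/25 0; -11/30 7/50 0; 0 0 1]
M⁻¹ · (51/25, -9/5)ᵀ = (-1, -1)ᵀ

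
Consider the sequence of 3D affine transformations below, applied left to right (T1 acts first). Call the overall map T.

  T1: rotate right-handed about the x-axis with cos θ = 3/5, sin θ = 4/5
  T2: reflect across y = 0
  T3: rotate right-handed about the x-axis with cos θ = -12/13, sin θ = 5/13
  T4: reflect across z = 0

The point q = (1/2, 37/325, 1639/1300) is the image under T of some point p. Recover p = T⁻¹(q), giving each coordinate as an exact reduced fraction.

p = (1/2, 5/4, 1/5)

T1 = [1 0 0 0; 0 3/5 -4/5 0; 0 4/5 3/5 0; 0 0 0 1]
T2·T1 = [1 0 0 0; 0 -3/5 4/5 0; 0 4/5 3/5 0; 0 0 0 1]
T3·…·T1 = [1 0 0 0; 0 16/65 -63/65 0; 0 -63/65 -16/65 0; 0 0 0 1]
T4·…·T1 = [1 0 0 0; 0 16/65 -63/65 0; 0 63/65 16/65 0; 0 0 0 1]
det M = 1; M⁻¹ = [1 0 0 0; 0 16/65 63/65 0; 0 -63/65 16/65 0; 0 0 0 1]
M⁻¹ · (1/2, 37/325, 1639/1300)ᵀ = (1/2, 5/4, 1/5)ᵀ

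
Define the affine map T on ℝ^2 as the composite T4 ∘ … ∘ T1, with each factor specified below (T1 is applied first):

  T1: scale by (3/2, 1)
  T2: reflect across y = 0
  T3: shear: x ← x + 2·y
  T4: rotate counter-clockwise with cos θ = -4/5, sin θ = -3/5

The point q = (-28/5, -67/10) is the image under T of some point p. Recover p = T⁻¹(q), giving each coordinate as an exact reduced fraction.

p = (3, -2)

T1 = [3/2 0 0; 0 1 0; 0 0 1]
T2·T1 = [3/2 0 0; 0 -1 0; 0 0 1]
T3·…·T1 = [3/2 -2 0; 0 -1 0; 0 0 1]
T4·…·T1 = [-6/5 1 0; -9/10 2 0; 0 0 1]
det M = -3/2; M⁻¹ = [-4/3 2/3 0; -3/5 4/5 0; 0 0 1]
M⁻¹ · (-28/5, -67/10)ᵀ = (3, -2)ᵀ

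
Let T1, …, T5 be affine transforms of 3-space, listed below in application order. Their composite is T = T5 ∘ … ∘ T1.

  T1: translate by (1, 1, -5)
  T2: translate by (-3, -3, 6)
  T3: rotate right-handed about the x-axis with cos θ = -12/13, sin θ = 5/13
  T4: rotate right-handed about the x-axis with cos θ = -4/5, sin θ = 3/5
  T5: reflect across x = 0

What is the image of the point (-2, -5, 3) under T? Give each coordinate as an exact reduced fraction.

T1 translate by (1, 1, -5): (-2, -5, 3) → (-1, -4, -2)
T2 translate by (-3, -3, 6): (-1, -4, -2) → (-4, -7, 4)
T3 rotate right-handed about the x-axis with cos θ = -12/13, sin θ = 5/13: (-4, -7, 4) → (-4, 64/13, -83/13)
T4 rotate right-handed about the x-axis with cos θ = -4/5, sin θ = 3/5: (-4, 64/13, -83/13) → (-4, -7/65, 524/65)
T5 reflect across x = 0: (-4, -7/65, 524/65) → (4, -7/65, 524/65)

T(p) = (4, -7/65, 524/65)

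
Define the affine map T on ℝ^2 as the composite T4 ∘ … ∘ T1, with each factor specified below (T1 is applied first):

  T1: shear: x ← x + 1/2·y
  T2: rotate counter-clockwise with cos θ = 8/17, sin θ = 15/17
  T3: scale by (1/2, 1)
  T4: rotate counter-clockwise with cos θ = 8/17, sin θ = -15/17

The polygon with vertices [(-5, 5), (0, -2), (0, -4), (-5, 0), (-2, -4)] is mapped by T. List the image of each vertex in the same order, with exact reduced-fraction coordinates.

T1 shear: x ← x + 1/2·y: (-5, 5) → (-5/2, 5); (0, -2) → (-1, -2); (0, -4) → (-2, -4); (-5, 0) → (-5, 0); (-2, -4) → (-4, -4)
T2 rotate counter-clockwise with cos θ = 8/17, sin θ = 15/17: (-5/2, 5) → (-95/17, 5/34); (-1, -2) → (22/17, -31/17); (-2, -4) → (44/17, -62/17); (-5, 0) → (-40/17, -75/17); (-4, -4) → (28/17, -92/17)
T3 scale by (1/2, 1): (-95/17, 5/34) → (-95/34, 5/34); (22/17, -31/17) → (11/17, -31/17); (44/17, -62/17) → (22/17, -62/17); (-40/17, -75/17) → (-20/17, -75/17); (28/17, -92/17) → (14/17, -92/17)
T4 rotate counter-clockwise with cos θ = 8/17, sin θ = -15/17: (-95/34, 5/34) → (-685/578, 1465/578); (11/17, -31/17) → (-377/289, -413/289); (22/17, -62/17) → (-754/289, -826/289); (-20/17, -75/17) → (-1285/289, -300/289); (14/17, -92/17) → (-1268/289, -946/289)

image vertices: (-685/578, 1465/578), (-377/289, -413/289), (-754/289, -826/289), (-1285/289, -300/289), (-1268/289, -946/289)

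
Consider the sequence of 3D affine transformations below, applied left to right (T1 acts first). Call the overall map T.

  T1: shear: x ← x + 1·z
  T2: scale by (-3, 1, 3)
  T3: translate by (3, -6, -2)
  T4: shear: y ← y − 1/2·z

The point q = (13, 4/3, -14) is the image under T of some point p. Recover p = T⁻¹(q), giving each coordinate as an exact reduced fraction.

T1 = [1 0 1 0; 0 1 0 0; 0 0 1 0; 0 0 0 1]
T2·T1 = [-3 0 -3 0; 0 1 0 0; 0 0 3 0; 0 0 0 1]
T3·…·T1 = [-3 0 -3 3; 0 1 0 -6; 0 0 3 -2; 0 0 0 1]
T4·…·T1 = [-3 0 -3 3; 0 1 -3/2 -5; 0 0 3 -2; 0 0 0 1]
det M = -9; M⁻¹ = [-1/3 0 -1/3 1/3; 0 1 1/2 6; 0 0 1/3 2/3; 0 0 0 1]
M⁻¹ · (13, 4/3, -14)ᵀ = (2/3, 1/3, -4)ᵀ

p = (2/3, 1/3, -4)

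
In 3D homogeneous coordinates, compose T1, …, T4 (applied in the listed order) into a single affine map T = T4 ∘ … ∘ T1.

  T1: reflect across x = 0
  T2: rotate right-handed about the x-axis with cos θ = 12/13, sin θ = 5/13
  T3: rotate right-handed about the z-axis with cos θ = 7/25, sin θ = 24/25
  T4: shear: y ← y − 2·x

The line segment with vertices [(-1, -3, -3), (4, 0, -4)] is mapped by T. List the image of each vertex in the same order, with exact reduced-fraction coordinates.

image vertices: (119/65, -41/13, -51/13), (-844/325, 116/65, -48/13)

T1 reflect across x = 0: (-1, -3, -3) → (1, -3, -3); (4, 0, -4) → (-4, 0, -4)
T2 rotate right-handed about the x-axis with cos θ = 12/13, sin θ = 5/13: (1, -3, -3) → (1, -21/13, -51/13); (-4, 0, -4) → (-4, 20/13, -48/13)
T3 rotate right-handed about the z-axis with cos θ = 7/25, sin θ = 24/25: (1, -21/13, -51/13) → (119/65, 33/65, -51/13); (-4, 20/13, -48/13) → (-844/325, -1108/325, -48/13)
T4 shear: y ← y − 2·x: (119/65, 33/65, -51/13) → (119/65, -41/13, -51/13); (-844/325, -1108/325, -48/13) → (-844/325, 116/65, -48/13)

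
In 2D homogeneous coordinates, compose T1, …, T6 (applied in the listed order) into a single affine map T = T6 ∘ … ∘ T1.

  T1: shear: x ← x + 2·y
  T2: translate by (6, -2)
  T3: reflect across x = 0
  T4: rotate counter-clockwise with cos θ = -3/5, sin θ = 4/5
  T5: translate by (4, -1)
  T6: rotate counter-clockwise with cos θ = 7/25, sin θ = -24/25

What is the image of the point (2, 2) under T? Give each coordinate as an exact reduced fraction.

T1 shear: x ← x + 2·y: (2, 2) → (6, 2)
T2 translate by (6, -2): (6, 2) → (12, 0)
T3 reflect across x = 0: (12, 0) → (-12, 0)
T4 rotate counter-clockwise with cos θ = -3/5, sin θ = 4/5: (-12, 0) → (36/5, -48/5)
T5 translate by (4, -1): (36/5, -48/5) → (56/5, -53/5)
T6 rotate counter-clockwise with cos θ = 7/25, sin θ = -24/25: (56/5, -53/5) → (-176/25, -343/25)

T(p) = (-176/25, -343/25)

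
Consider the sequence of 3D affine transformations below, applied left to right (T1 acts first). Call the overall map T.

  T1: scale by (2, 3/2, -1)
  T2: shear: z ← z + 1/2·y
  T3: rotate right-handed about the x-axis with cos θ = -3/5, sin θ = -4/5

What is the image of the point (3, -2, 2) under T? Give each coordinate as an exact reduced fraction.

T1 scale by (2, 3/2, -1): (3, -2, 2) → (6, -3, -2)
T2 shear: z ← z + 1/2·y: (6, -3, -2) → (6, -3, -7/2)
T3 rotate right-handed about the x-axis with cos θ = -3/5, sin θ = -4/5: (6, -3, -7/2) → (6, -1, 9/2)

T(p) = (6, -1, 9/2)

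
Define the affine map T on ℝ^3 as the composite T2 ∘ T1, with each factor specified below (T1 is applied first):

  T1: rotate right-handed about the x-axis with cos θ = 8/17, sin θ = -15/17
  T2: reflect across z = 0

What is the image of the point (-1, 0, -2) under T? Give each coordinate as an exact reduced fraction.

T(p) = (-1, -30/17, 16/17)

T1 rotate right-handed about the x-axis with cos θ = 8/17, sin θ = -15/17: (-1, 0, -2) → (-1, -30/17, -16/17)
T2 reflect across z = 0: (-1, -30/17, -16/17) → (-1, -30/17, 16/17)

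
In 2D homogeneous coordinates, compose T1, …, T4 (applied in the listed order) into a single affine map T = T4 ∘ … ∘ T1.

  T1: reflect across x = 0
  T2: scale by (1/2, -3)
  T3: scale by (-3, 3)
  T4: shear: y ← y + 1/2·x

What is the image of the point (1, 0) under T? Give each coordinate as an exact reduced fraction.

T(p) = (3/2, 3/4)

T1 reflect across x = 0: (1, 0) → (-1, 0)
T2 scale by (1/2, -3): (-1, 0) → (-1/2, 0)
T3 scale by (-3, 3): (-1/2, 0) → (3/2, 0)
T4 shear: y ← y + 1/2·x: (3/2, 0) → (3/2, 3/4)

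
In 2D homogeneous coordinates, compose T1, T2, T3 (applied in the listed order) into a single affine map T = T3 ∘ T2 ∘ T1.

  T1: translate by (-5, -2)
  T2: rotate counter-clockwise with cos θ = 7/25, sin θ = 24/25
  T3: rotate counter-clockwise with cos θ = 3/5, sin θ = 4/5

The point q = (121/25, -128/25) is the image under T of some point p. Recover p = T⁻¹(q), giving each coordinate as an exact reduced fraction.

T1 = [1 0 -5; 0 1 -2; 0 0 1]
T2·T1 = [7/25 -24/25 13/25; 24/25 7/25 -134/25; 0 0 1]
T3·…·T1 = [-3/5 -4/5 23/5; 4/5 -3/5 -14/5; 0 0 1]
det M = 1; M⁻¹ = [-3/5 4/5 5; -4/5 -3/5 2; 0 0 1]
M⁻¹ · (121/25, -128/25)ᵀ = (-2, 6/5)ᵀ

p = (-2, 6/5)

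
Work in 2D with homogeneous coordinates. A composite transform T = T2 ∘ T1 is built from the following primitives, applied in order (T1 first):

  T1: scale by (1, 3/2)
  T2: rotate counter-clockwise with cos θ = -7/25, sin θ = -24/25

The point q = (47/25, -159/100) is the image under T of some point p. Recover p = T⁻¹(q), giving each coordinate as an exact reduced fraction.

p = (1, 3/2)

T1 = [1 0 0; 0 3/2 0; 0 0 1]
T2·T1 = [-7/25 36/25 0; -24/25 -21/50 0; 0 0 1]
det M = 3/2; M⁻¹ = [-7/25 -24/25 0; 16/25 -14/75 0; 0 0 1]
M⁻¹ · (47/25, -159/100)ᵀ = (1, 3/2)ᵀ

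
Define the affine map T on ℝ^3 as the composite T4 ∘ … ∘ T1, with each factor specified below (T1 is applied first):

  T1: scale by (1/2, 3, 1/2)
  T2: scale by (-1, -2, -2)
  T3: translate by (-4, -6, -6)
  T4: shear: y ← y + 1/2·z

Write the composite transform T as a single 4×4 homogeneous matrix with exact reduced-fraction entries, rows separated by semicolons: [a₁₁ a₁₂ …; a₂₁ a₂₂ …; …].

T1 = [1/2 0 0 0; 0 3 0 0; 0 0 1/2 0; 0 0 0 1]
T2·T1 = [-1/2 0 0 0; 0 -6 0 0; 0 0 -1 0; 0 0 0 1]
T3·…·T1 = [-1/2 0 0 -4; 0 -6 0 -6; 0 0 -1 -6; 0 0 0 1]
T4·…·T1 = [-1/2 0 0 -4; 0 -6 -1/2 -9; 0 0 -1 -6; 0 0 0 1]

T = [-1/2 0 0 -4; 0 -6 -1/2 -9; 0 0 -1 -6; 0 0 0 1]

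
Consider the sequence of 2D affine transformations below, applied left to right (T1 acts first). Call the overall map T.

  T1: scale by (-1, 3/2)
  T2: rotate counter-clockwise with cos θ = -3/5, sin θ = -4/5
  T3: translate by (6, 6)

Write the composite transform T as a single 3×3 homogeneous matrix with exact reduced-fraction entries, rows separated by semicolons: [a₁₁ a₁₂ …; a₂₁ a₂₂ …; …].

T1 = [-1 0 0; 0 3/2 0; 0 0 1]
T2·T1 = [3/5 6/5 0; 4/5 -9/10 0; 0 0 1]
T3·…·T1 = [3/5 6/5 6; 4/5 -9/10 6; 0 0 1]

T = [3/5 6/5 6; 4/5 -9/10 6; 0 0 1]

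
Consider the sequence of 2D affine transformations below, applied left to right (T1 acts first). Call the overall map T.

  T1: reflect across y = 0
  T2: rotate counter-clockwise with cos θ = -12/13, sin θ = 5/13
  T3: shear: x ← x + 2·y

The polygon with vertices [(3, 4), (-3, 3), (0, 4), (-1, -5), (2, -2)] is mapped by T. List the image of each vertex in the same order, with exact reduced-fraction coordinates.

T1 reflect across y = 0: (3, 4) → (3, -4); (-3, 3) → (-3, -3); (0, 4) → (0, -4); (-1, -5) → (-1, 5); (2, -2) → (2, 2)
T2 rotate counter-clockwise with cos θ = -12/13, sin θ = 5/13: (3, -4) → (-16/13, 63/13); (-3, -3) → (51/13, 21/13); (0, -4) → (20/13, 48/13); (-1, 5) → (-1, -5); (2, 2) → (-34/13, -14/13)
T3 shear: x ← x + 2·y: (-16/13, 63/13) → (110/13, 63/13); (51/13, 21/13) → (93/13, 21/13); (20/13, 48/13) → (116/13, 48/13); (-1, -5) → (-11, -5); (-34/13, -14/13) → (-62/13, -14/13)

image vertices: (110/13, 63/13), (93/13, 21/13), (116/13, 48/13), (-11, -5), (-62/13, -14/13)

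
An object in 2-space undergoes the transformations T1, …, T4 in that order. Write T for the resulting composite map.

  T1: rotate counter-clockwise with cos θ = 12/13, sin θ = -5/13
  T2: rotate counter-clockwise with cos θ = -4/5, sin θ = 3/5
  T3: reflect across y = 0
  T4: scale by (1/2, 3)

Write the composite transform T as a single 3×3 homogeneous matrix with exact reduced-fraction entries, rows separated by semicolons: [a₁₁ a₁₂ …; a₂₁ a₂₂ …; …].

T1 = [12/13 5/13 0; -5/13 12/13 0; 0 0 1]
T2·T1 = [-33/65 -56/65 0; 56/65 -33/65 0; 0 0 1]
T3·…·T1 = [-33/65 -56/65 0; -56/65 33/65 0; 0 0 1]
T4·…·T1 = [-33/130 -28/65 0; -168/65 99/65 0; 0 0 1]

T = [-33/130 -28/65 0; -168/65 99/65 0; 0 0 1]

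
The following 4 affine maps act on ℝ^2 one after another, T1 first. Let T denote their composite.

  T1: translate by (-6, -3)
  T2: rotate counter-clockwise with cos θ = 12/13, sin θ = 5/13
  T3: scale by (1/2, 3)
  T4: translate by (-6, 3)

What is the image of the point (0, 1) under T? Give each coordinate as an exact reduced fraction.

T1 translate by (-6, -3): (0, 1) → (-6, -2)
T2 rotate counter-clockwise with cos θ = 12/13, sin θ = 5/13: (-6, -2) → (-62/13, -54/13)
T3 scale by (1/2, 3): (-62/13, -54/13) → (-31/13, -162/13)
T4 translate by (-6, 3): (-31/13, -162/13) → (-109/13, -123/13)

T(p) = (-109/13, -123/13)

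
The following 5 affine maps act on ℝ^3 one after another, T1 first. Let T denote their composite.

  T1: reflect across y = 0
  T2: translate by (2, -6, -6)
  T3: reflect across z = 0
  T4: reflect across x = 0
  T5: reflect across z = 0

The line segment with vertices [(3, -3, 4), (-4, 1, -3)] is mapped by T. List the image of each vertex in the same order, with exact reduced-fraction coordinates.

T1 reflect across y = 0: (3, -3, 4) → (3, 3, 4); (-4, 1, -3) → (-4, -1, -3)
T2 translate by (2, -6, -6): (3, 3, 4) → (5, -3, -2); (-4, -1, -3) → (-2, -7, -9)
T3 reflect across z = 0: (5, -3, -2) → (5, -3, 2); (-2, -7, -9) → (-2, -7, 9)
T4 reflect across x = 0: (5, -3, 2) → (-5, -3, 2); (-2, -7, 9) → (2, -7, 9)
T5 reflect across z = 0: (-5, -3, 2) → (-5, -3, -2); (2, -7, 9) → (2, -7, -9)

image vertices: (-5, -3, -2), (2, -7, -9)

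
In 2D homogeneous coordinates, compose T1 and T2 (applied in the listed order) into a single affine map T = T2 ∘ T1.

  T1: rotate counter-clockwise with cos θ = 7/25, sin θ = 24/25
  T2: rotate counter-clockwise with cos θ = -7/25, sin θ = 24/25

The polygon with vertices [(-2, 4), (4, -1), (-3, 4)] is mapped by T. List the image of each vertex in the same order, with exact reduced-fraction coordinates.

image vertices: (2, -4), (-4, 1), (3, -4)

T1 rotate counter-clockwise with cos θ = 7/25, sin θ = 24/25: (-2, 4) → (-22/5, -4/5); (4, -1) → (52/25, 89/25); (-3, 4) → (-117/25, -44/25)
T2 rotate counter-clockwise with cos θ = -7/25, sin θ = 24/25: (-22/5, -4/5) → (2, -4); (52/25, 89/25) → (-4, 1); (-117/25, -44/25) → (3, -4)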